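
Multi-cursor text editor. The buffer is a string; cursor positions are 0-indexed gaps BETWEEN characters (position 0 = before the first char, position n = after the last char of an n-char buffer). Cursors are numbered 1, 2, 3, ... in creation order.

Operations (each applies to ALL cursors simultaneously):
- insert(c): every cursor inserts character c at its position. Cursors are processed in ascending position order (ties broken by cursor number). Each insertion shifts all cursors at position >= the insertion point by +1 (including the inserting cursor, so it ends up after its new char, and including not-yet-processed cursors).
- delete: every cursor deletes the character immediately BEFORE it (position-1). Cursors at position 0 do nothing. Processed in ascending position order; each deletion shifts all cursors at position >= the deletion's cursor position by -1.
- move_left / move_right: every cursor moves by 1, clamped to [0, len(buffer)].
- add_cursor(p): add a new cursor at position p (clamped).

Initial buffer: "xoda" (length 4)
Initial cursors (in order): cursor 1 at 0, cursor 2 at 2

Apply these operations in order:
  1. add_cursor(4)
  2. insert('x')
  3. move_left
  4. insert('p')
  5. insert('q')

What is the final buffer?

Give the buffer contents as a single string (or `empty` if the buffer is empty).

After op 1 (add_cursor(4)): buffer="xoda" (len 4), cursors c1@0 c2@2 c3@4, authorship ....
After op 2 (insert('x')): buffer="xxoxdax" (len 7), cursors c1@1 c2@4 c3@7, authorship 1..2..3
After op 3 (move_left): buffer="xxoxdax" (len 7), cursors c1@0 c2@3 c3@6, authorship 1..2..3
After op 4 (insert('p')): buffer="pxxopxdapx" (len 10), cursors c1@1 c2@5 c3@9, authorship 11..22..33
After op 5 (insert('q')): buffer="pqxxopqxdapqx" (len 13), cursors c1@2 c2@7 c3@12, authorship 111..222..333

Answer: pqxxopqxdapqx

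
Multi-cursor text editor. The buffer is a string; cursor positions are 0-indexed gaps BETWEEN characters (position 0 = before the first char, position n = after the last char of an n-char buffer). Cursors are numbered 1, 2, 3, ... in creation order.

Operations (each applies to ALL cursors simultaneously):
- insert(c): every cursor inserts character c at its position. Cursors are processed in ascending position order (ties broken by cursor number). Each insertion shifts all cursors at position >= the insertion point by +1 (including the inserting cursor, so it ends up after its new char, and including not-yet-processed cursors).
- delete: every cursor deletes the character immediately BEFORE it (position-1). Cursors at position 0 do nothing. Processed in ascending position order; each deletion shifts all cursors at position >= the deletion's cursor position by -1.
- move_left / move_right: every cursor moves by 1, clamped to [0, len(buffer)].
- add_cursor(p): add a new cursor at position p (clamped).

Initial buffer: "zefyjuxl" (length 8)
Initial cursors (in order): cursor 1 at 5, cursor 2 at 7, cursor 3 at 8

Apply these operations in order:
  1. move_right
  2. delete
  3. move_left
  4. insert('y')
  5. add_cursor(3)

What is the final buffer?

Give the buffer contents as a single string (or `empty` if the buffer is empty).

After op 1 (move_right): buffer="zefyjuxl" (len 8), cursors c1@6 c2@8 c3@8, authorship ........
After op 2 (delete): buffer="zefyj" (len 5), cursors c1@5 c2@5 c3@5, authorship .....
After op 3 (move_left): buffer="zefyj" (len 5), cursors c1@4 c2@4 c3@4, authorship .....
After op 4 (insert('y')): buffer="zefyyyyj" (len 8), cursors c1@7 c2@7 c3@7, authorship ....123.
After op 5 (add_cursor(3)): buffer="zefyyyyj" (len 8), cursors c4@3 c1@7 c2@7 c3@7, authorship ....123.

Answer: zefyyyyj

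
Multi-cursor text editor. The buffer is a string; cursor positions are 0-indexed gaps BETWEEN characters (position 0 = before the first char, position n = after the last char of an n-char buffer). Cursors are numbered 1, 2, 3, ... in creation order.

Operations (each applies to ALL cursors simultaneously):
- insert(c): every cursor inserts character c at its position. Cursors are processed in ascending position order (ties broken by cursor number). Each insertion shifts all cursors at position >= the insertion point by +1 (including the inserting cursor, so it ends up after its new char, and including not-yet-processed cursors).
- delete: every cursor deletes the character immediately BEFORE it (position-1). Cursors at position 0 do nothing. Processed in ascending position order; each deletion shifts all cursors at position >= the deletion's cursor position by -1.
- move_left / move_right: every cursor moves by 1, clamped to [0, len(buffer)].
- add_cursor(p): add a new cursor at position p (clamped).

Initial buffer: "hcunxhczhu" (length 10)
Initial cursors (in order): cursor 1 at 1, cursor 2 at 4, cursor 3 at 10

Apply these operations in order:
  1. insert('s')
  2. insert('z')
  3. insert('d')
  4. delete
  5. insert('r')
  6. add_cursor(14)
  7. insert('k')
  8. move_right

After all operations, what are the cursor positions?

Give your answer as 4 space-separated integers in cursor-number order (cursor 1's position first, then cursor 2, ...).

Answer: 6 13 23 18

Derivation:
After op 1 (insert('s')): buffer="hscunsxhczhus" (len 13), cursors c1@2 c2@6 c3@13, authorship .1...2......3
After op 2 (insert('z')): buffer="hszcunszxhczhusz" (len 16), cursors c1@3 c2@8 c3@16, authorship .11...22......33
After op 3 (insert('d')): buffer="hszdcunszdxhczhuszd" (len 19), cursors c1@4 c2@10 c3@19, authorship .111...222......333
After op 4 (delete): buffer="hszcunszxhczhusz" (len 16), cursors c1@3 c2@8 c3@16, authorship .11...22......33
After op 5 (insert('r')): buffer="hszrcunszrxhczhuszr" (len 19), cursors c1@4 c2@10 c3@19, authorship .111...222......333
After op 6 (add_cursor(14)): buffer="hszrcunszrxhczhuszr" (len 19), cursors c1@4 c2@10 c4@14 c3@19, authorship .111...222......333
After op 7 (insert('k')): buffer="hszrkcunszrkxhczkhuszrk" (len 23), cursors c1@5 c2@12 c4@17 c3@23, authorship .1111...2222....4..3333
After op 8 (move_right): buffer="hszrkcunszrkxhczkhuszrk" (len 23), cursors c1@6 c2@13 c4@18 c3@23, authorship .1111...2222....4..3333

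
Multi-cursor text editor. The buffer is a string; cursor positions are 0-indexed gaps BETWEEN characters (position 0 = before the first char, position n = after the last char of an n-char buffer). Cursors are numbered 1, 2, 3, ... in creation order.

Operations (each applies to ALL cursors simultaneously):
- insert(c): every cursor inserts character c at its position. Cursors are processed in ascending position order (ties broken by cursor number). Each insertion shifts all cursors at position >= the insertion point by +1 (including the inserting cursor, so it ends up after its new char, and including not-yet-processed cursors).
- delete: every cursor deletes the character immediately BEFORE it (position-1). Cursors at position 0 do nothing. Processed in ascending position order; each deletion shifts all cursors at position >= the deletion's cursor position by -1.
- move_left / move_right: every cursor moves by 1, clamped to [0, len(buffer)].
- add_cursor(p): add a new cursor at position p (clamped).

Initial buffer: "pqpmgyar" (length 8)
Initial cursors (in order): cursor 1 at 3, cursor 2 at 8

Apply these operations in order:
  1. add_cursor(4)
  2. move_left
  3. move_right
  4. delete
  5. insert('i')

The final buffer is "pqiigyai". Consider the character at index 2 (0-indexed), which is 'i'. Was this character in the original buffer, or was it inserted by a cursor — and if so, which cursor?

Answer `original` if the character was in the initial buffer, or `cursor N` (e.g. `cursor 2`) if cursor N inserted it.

Answer: cursor 1

Derivation:
After op 1 (add_cursor(4)): buffer="pqpmgyar" (len 8), cursors c1@3 c3@4 c2@8, authorship ........
After op 2 (move_left): buffer="pqpmgyar" (len 8), cursors c1@2 c3@3 c2@7, authorship ........
After op 3 (move_right): buffer="pqpmgyar" (len 8), cursors c1@3 c3@4 c2@8, authorship ........
After op 4 (delete): buffer="pqgya" (len 5), cursors c1@2 c3@2 c2@5, authorship .....
After op 5 (insert('i')): buffer="pqiigyai" (len 8), cursors c1@4 c3@4 c2@8, authorship ..13...2
Authorship (.=original, N=cursor N): . . 1 3 . . . 2
Index 2: author = 1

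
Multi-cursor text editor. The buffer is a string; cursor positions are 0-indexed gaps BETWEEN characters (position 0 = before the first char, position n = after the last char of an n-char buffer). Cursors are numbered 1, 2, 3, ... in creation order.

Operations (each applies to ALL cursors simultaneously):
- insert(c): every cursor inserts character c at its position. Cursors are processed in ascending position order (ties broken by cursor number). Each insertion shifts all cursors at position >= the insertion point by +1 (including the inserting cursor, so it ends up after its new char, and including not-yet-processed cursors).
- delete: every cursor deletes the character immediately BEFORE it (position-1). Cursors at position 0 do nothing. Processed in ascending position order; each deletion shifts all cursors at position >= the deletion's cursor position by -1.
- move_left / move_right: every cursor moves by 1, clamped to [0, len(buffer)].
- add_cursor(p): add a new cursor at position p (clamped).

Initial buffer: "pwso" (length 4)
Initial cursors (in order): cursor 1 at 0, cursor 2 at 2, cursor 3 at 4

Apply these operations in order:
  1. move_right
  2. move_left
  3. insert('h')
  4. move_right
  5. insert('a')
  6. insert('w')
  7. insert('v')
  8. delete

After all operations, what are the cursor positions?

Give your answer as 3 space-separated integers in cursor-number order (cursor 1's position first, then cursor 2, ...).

Answer: 4 9 13

Derivation:
After op 1 (move_right): buffer="pwso" (len 4), cursors c1@1 c2@3 c3@4, authorship ....
After op 2 (move_left): buffer="pwso" (len 4), cursors c1@0 c2@2 c3@3, authorship ....
After op 3 (insert('h')): buffer="hpwhsho" (len 7), cursors c1@1 c2@4 c3@6, authorship 1..2.3.
After op 4 (move_right): buffer="hpwhsho" (len 7), cursors c1@2 c2@5 c3@7, authorship 1..2.3.
After op 5 (insert('a')): buffer="hpawhsahoa" (len 10), cursors c1@3 c2@7 c3@10, authorship 1.1.2.23.3
After op 6 (insert('w')): buffer="hpawwhsawhoaw" (len 13), cursors c1@4 c2@9 c3@13, authorship 1.11.2.223.33
After op 7 (insert('v')): buffer="hpawvwhsawvhoawv" (len 16), cursors c1@5 c2@11 c3@16, authorship 1.111.2.2223.333
After op 8 (delete): buffer="hpawwhsawhoaw" (len 13), cursors c1@4 c2@9 c3@13, authorship 1.11.2.223.33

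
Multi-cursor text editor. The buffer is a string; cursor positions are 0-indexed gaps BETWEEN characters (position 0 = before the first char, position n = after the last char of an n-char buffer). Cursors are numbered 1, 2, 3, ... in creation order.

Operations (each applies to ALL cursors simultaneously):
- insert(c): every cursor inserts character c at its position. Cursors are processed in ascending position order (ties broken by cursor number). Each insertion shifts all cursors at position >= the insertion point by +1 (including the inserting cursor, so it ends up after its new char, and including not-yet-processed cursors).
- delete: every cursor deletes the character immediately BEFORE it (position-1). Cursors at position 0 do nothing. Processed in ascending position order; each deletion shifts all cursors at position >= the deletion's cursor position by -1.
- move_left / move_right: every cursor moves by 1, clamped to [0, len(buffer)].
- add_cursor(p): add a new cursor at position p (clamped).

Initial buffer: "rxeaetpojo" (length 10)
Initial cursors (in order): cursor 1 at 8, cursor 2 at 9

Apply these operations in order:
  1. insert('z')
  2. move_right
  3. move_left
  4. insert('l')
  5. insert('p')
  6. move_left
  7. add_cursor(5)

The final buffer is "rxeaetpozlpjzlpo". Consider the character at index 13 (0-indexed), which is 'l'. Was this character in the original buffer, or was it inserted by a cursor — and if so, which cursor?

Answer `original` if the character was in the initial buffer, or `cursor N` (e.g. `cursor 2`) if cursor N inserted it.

After op 1 (insert('z')): buffer="rxeaetpozjzo" (len 12), cursors c1@9 c2@11, authorship ........1.2.
After op 2 (move_right): buffer="rxeaetpozjzo" (len 12), cursors c1@10 c2@12, authorship ........1.2.
After op 3 (move_left): buffer="rxeaetpozjzo" (len 12), cursors c1@9 c2@11, authorship ........1.2.
After op 4 (insert('l')): buffer="rxeaetpozljzlo" (len 14), cursors c1@10 c2@13, authorship ........11.22.
After op 5 (insert('p')): buffer="rxeaetpozlpjzlpo" (len 16), cursors c1@11 c2@15, authorship ........111.222.
After op 6 (move_left): buffer="rxeaetpozlpjzlpo" (len 16), cursors c1@10 c2@14, authorship ........111.222.
After op 7 (add_cursor(5)): buffer="rxeaetpozlpjzlpo" (len 16), cursors c3@5 c1@10 c2@14, authorship ........111.222.
Authorship (.=original, N=cursor N): . . . . . . . . 1 1 1 . 2 2 2 .
Index 13: author = 2

Answer: cursor 2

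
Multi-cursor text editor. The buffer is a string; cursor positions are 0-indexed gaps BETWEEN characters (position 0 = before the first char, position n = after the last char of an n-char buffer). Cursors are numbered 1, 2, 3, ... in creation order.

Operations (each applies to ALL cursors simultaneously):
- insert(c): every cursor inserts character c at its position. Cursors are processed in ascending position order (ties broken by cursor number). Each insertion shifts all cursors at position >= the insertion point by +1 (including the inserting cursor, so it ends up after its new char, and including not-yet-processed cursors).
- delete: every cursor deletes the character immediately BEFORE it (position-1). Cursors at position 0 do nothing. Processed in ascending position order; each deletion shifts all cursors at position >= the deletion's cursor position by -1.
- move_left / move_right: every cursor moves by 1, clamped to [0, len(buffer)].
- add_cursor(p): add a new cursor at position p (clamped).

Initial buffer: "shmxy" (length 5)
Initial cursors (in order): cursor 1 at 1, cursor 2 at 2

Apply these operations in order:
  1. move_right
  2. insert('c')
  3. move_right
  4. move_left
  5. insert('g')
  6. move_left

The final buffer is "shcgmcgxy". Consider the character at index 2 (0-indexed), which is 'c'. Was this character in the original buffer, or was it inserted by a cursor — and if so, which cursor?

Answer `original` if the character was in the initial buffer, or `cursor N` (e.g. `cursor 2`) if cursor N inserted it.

Answer: cursor 1

Derivation:
After op 1 (move_right): buffer="shmxy" (len 5), cursors c1@2 c2@3, authorship .....
After op 2 (insert('c')): buffer="shcmcxy" (len 7), cursors c1@3 c2@5, authorship ..1.2..
After op 3 (move_right): buffer="shcmcxy" (len 7), cursors c1@4 c2@6, authorship ..1.2..
After op 4 (move_left): buffer="shcmcxy" (len 7), cursors c1@3 c2@5, authorship ..1.2..
After op 5 (insert('g')): buffer="shcgmcgxy" (len 9), cursors c1@4 c2@7, authorship ..11.22..
After op 6 (move_left): buffer="shcgmcgxy" (len 9), cursors c1@3 c2@6, authorship ..11.22..
Authorship (.=original, N=cursor N): . . 1 1 . 2 2 . .
Index 2: author = 1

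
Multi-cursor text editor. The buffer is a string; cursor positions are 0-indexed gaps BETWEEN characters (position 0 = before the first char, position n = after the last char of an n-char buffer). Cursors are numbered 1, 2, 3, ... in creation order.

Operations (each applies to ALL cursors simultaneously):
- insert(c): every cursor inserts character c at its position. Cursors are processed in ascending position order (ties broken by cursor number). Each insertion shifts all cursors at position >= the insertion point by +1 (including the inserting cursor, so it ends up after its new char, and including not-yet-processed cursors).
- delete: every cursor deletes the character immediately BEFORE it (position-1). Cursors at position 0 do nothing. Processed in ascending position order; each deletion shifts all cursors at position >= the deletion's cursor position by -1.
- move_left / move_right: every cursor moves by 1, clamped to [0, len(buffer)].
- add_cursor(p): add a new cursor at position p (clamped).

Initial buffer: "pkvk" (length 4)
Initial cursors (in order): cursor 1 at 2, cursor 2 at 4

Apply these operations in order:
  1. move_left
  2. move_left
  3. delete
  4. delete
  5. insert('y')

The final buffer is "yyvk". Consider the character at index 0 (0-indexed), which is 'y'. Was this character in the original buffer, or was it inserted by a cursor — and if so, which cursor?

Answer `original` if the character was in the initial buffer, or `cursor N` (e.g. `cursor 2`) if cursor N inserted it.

After op 1 (move_left): buffer="pkvk" (len 4), cursors c1@1 c2@3, authorship ....
After op 2 (move_left): buffer="pkvk" (len 4), cursors c1@0 c2@2, authorship ....
After op 3 (delete): buffer="pvk" (len 3), cursors c1@0 c2@1, authorship ...
After op 4 (delete): buffer="vk" (len 2), cursors c1@0 c2@0, authorship ..
After op 5 (insert('y')): buffer="yyvk" (len 4), cursors c1@2 c2@2, authorship 12..
Authorship (.=original, N=cursor N): 1 2 . .
Index 0: author = 1

Answer: cursor 1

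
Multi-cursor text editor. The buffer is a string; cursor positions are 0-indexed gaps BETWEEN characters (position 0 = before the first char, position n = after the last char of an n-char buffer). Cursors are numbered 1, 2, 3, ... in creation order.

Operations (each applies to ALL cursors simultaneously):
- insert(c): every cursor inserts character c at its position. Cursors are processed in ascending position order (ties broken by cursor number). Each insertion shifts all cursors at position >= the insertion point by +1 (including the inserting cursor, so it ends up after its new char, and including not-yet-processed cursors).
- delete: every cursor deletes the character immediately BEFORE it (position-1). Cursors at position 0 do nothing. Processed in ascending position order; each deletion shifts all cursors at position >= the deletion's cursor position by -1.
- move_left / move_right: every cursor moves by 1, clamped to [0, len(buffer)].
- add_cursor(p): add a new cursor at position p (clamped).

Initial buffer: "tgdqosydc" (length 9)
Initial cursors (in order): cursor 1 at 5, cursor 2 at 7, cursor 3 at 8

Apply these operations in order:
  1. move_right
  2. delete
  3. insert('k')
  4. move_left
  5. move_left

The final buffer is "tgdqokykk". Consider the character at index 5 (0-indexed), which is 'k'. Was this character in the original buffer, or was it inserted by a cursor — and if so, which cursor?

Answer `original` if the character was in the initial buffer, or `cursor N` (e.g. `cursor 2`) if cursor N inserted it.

After op 1 (move_right): buffer="tgdqosydc" (len 9), cursors c1@6 c2@8 c3@9, authorship .........
After op 2 (delete): buffer="tgdqoy" (len 6), cursors c1@5 c2@6 c3@6, authorship ......
After op 3 (insert('k')): buffer="tgdqokykk" (len 9), cursors c1@6 c2@9 c3@9, authorship .....1.23
After op 4 (move_left): buffer="tgdqokykk" (len 9), cursors c1@5 c2@8 c3@8, authorship .....1.23
After op 5 (move_left): buffer="tgdqokykk" (len 9), cursors c1@4 c2@7 c3@7, authorship .....1.23
Authorship (.=original, N=cursor N): . . . . . 1 . 2 3
Index 5: author = 1

Answer: cursor 1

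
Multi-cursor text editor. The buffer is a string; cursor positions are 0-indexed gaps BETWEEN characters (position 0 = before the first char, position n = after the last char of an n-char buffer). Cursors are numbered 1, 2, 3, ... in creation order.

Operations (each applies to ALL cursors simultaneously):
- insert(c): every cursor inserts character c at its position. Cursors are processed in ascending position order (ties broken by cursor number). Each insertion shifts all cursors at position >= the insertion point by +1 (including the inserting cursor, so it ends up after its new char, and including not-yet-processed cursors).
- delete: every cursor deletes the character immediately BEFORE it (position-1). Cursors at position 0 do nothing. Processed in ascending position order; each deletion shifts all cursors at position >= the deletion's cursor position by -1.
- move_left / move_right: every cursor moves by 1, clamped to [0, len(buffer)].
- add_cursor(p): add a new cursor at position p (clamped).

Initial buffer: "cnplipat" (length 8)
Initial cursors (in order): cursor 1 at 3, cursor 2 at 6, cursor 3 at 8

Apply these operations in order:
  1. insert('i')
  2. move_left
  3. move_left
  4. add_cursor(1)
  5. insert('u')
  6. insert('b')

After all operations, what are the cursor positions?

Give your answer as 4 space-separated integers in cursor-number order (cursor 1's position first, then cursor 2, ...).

Answer: 6 12 17 3

Derivation:
After op 1 (insert('i')): buffer="cnpilipiati" (len 11), cursors c1@4 c2@8 c3@11, authorship ...1...2..3
After op 2 (move_left): buffer="cnpilipiati" (len 11), cursors c1@3 c2@7 c3@10, authorship ...1...2..3
After op 3 (move_left): buffer="cnpilipiati" (len 11), cursors c1@2 c2@6 c3@9, authorship ...1...2..3
After op 4 (add_cursor(1)): buffer="cnpilipiati" (len 11), cursors c4@1 c1@2 c2@6 c3@9, authorship ...1...2..3
After op 5 (insert('u')): buffer="cunupiliupiauti" (len 15), cursors c4@2 c1@4 c2@9 c3@13, authorship .4.1.1..2.2.3.3
After op 6 (insert('b')): buffer="cubnubpiliubpiaubti" (len 19), cursors c4@3 c1@6 c2@12 c3@17, authorship .44.11.1..22.2.33.3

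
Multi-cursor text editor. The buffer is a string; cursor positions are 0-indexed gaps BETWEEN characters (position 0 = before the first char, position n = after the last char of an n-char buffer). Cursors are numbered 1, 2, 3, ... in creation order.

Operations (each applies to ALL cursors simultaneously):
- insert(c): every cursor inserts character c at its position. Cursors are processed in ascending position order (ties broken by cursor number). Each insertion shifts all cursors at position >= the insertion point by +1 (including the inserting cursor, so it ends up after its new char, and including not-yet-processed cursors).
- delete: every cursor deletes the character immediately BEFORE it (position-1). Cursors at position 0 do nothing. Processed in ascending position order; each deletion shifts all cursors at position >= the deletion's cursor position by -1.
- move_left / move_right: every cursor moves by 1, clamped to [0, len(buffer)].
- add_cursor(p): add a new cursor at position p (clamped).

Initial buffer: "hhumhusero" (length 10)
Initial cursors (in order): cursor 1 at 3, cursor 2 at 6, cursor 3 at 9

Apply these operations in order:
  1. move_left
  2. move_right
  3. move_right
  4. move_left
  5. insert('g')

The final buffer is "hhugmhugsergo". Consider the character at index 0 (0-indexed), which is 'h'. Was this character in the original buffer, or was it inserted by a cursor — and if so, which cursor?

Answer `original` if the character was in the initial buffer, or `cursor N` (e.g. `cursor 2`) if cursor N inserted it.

Answer: original

Derivation:
After op 1 (move_left): buffer="hhumhusero" (len 10), cursors c1@2 c2@5 c3@8, authorship ..........
After op 2 (move_right): buffer="hhumhusero" (len 10), cursors c1@3 c2@6 c3@9, authorship ..........
After op 3 (move_right): buffer="hhumhusero" (len 10), cursors c1@4 c2@7 c3@10, authorship ..........
After op 4 (move_left): buffer="hhumhusero" (len 10), cursors c1@3 c2@6 c3@9, authorship ..........
After op 5 (insert('g')): buffer="hhugmhugsergo" (len 13), cursors c1@4 c2@8 c3@12, authorship ...1...2...3.
Authorship (.=original, N=cursor N): . . . 1 . . . 2 . . . 3 .
Index 0: author = original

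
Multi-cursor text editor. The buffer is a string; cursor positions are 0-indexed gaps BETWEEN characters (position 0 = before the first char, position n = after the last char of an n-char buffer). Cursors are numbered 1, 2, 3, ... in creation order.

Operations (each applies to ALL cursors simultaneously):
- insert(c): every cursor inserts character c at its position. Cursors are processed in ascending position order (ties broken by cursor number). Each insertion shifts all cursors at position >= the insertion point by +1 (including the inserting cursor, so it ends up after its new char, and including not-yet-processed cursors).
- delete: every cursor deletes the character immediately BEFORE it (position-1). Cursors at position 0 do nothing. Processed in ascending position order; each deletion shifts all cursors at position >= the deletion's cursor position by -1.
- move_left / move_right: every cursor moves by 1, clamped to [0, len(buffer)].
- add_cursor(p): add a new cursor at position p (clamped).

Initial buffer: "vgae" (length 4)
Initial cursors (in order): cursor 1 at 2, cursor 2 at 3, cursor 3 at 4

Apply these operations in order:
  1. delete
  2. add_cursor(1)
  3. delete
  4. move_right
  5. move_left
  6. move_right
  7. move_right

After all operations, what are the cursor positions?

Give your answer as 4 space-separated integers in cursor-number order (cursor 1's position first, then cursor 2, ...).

After op 1 (delete): buffer="v" (len 1), cursors c1@1 c2@1 c3@1, authorship .
After op 2 (add_cursor(1)): buffer="v" (len 1), cursors c1@1 c2@1 c3@1 c4@1, authorship .
After op 3 (delete): buffer="" (len 0), cursors c1@0 c2@0 c3@0 c4@0, authorship 
After op 4 (move_right): buffer="" (len 0), cursors c1@0 c2@0 c3@0 c4@0, authorship 
After op 5 (move_left): buffer="" (len 0), cursors c1@0 c2@0 c3@0 c4@0, authorship 
After op 6 (move_right): buffer="" (len 0), cursors c1@0 c2@0 c3@0 c4@0, authorship 
After op 7 (move_right): buffer="" (len 0), cursors c1@0 c2@0 c3@0 c4@0, authorship 

Answer: 0 0 0 0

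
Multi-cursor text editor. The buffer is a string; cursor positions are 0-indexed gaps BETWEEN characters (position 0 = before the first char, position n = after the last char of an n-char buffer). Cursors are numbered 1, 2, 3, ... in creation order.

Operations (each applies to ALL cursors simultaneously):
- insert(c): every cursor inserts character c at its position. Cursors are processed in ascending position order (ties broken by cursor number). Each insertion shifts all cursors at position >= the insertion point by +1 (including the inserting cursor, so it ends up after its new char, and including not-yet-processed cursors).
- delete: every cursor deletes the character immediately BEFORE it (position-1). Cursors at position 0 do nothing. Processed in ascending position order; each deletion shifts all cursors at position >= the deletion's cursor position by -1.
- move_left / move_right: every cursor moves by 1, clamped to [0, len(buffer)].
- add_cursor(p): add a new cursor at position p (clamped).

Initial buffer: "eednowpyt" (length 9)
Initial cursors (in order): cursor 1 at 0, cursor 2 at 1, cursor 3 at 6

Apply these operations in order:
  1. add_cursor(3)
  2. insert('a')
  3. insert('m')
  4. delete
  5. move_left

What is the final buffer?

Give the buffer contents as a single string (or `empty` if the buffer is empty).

After op 1 (add_cursor(3)): buffer="eednowpyt" (len 9), cursors c1@0 c2@1 c4@3 c3@6, authorship .........
After op 2 (insert('a')): buffer="aeaedanowapyt" (len 13), cursors c1@1 c2@3 c4@6 c3@10, authorship 1.2..4...3...
After op 3 (insert('m')): buffer="ameamedamnowampyt" (len 17), cursors c1@2 c2@5 c4@9 c3@14, authorship 11.22..44...33...
After op 4 (delete): buffer="aeaedanowapyt" (len 13), cursors c1@1 c2@3 c4@6 c3@10, authorship 1.2..4...3...
After op 5 (move_left): buffer="aeaedanowapyt" (len 13), cursors c1@0 c2@2 c4@5 c3@9, authorship 1.2..4...3...

Answer: aeaedanowapyt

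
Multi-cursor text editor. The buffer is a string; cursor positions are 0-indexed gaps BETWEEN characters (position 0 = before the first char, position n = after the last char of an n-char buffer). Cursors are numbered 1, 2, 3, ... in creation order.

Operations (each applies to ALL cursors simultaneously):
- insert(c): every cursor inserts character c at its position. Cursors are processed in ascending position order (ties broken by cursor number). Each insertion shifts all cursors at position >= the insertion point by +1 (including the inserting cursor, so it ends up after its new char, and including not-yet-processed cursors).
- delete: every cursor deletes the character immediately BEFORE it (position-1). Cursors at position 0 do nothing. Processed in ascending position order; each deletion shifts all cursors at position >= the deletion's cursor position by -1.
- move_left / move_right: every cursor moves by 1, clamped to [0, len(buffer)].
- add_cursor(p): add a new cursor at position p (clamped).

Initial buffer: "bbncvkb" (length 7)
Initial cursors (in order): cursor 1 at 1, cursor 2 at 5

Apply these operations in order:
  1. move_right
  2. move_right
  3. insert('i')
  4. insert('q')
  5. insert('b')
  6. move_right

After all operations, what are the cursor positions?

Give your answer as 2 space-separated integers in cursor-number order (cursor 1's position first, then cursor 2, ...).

After op 1 (move_right): buffer="bbncvkb" (len 7), cursors c1@2 c2@6, authorship .......
After op 2 (move_right): buffer="bbncvkb" (len 7), cursors c1@3 c2@7, authorship .......
After op 3 (insert('i')): buffer="bbnicvkbi" (len 9), cursors c1@4 c2@9, authorship ...1....2
After op 4 (insert('q')): buffer="bbniqcvkbiq" (len 11), cursors c1@5 c2@11, authorship ...11....22
After op 5 (insert('b')): buffer="bbniqbcvkbiqb" (len 13), cursors c1@6 c2@13, authorship ...111....222
After op 6 (move_right): buffer="bbniqbcvkbiqb" (len 13), cursors c1@7 c2@13, authorship ...111....222

Answer: 7 13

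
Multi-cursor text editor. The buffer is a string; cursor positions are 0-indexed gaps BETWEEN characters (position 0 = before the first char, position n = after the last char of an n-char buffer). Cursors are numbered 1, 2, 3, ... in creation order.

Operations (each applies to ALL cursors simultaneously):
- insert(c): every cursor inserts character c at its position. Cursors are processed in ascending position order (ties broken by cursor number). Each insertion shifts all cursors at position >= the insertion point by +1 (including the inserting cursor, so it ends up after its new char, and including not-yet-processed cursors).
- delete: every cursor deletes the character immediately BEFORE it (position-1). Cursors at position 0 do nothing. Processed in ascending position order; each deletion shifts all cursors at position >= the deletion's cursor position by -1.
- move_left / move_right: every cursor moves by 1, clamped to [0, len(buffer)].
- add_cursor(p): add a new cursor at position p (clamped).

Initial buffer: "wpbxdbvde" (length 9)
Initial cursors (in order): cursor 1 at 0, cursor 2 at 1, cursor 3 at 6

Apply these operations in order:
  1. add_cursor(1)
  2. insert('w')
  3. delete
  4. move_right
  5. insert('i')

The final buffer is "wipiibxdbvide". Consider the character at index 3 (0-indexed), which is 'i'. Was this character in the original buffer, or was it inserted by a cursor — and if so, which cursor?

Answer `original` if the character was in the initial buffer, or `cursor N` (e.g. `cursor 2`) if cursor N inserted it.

After op 1 (add_cursor(1)): buffer="wpbxdbvde" (len 9), cursors c1@0 c2@1 c4@1 c3@6, authorship .........
After op 2 (insert('w')): buffer="wwwwpbxdbwvde" (len 13), cursors c1@1 c2@4 c4@4 c3@10, authorship 1.24.....3...
After op 3 (delete): buffer="wpbxdbvde" (len 9), cursors c1@0 c2@1 c4@1 c3@6, authorship .........
After op 4 (move_right): buffer="wpbxdbvde" (len 9), cursors c1@1 c2@2 c4@2 c3@7, authorship .........
After op 5 (insert('i')): buffer="wipiibxdbvide" (len 13), cursors c1@2 c2@5 c4@5 c3@11, authorship .1.24.....3..
Authorship (.=original, N=cursor N): . 1 . 2 4 . . . . . 3 . .
Index 3: author = 2

Answer: cursor 2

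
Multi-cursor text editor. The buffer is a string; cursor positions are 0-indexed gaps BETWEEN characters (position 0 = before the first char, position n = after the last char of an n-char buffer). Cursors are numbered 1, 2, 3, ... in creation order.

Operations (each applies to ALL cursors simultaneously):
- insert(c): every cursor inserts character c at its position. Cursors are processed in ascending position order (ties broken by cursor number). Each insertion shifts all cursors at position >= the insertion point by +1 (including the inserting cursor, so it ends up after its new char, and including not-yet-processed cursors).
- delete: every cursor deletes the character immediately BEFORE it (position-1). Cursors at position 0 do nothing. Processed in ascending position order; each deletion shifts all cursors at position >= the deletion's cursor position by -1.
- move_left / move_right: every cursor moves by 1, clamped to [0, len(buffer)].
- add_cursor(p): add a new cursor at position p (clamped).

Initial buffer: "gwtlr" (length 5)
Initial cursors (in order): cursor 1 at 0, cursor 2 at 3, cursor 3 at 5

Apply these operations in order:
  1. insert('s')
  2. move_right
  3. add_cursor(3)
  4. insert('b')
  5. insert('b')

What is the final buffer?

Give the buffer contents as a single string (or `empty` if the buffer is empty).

After op 1 (insert('s')): buffer="sgwtslrs" (len 8), cursors c1@1 c2@5 c3@8, authorship 1...2..3
After op 2 (move_right): buffer="sgwtslrs" (len 8), cursors c1@2 c2@6 c3@8, authorship 1...2..3
After op 3 (add_cursor(3)): buffer="sgwtslrs" (len 8), cursors c1@2 c4@3 c2@6 c3@8, authorship 1...2..3
After op 4 (insert('b')): buffer="sgbwbtslbrsb" (len 12), cursors c1@3 c4@5 c2@9 c3@12, authorship 1.1.4.2.2.33
After op 5 (insert('b')): buffer="sgbbwbbtslbbrsbb" (len 16), cursors c1@4 c4@7 c2@12 c3@16, authorship 1.11.44.2.22.333

Answer: sgbbwbbtslbbrsbb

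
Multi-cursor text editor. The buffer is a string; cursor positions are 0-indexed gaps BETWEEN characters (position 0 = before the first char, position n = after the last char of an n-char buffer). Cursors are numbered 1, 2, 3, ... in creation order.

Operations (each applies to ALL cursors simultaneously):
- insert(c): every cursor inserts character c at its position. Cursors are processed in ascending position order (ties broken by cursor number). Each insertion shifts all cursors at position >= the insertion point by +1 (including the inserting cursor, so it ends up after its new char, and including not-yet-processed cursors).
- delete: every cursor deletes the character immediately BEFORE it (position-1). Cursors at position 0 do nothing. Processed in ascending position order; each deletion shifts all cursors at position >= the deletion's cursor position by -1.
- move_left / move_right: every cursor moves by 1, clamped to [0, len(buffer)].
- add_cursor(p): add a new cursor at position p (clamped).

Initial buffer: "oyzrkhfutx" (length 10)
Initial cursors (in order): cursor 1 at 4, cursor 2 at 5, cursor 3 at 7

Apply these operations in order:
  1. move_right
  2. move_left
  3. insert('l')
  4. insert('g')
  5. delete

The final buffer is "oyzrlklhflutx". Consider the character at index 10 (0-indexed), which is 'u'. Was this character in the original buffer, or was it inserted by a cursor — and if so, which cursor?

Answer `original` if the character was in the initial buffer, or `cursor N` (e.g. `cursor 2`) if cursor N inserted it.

After op 1 (move_right): buffer="oyzrkhfutx" (len 10), cursors c1@5 c2@6 c3@8, authorship ..........
After op 2 (move_left): buffer="oyzrkhfutx" (len 10), cursors c1@4 c2@5 c3@7, authorship ..........
After op 3 (insert('l')): buffer="oyzrlklhflutx" (len 13), cursors c1@5 c2@7 c3@10, authorship ....1.2..3...
After op 4 (insert('g')): buffer="oyzrlgklghflgutx" (len 16), cursors c1@6 c2@9 c3@13, authorship ....11.22..33...
After op 5 (delete): buffer="oyzrlklhflutx" (len 13), cursors c1@5 c2@7 c3@10, authorship ....1.2..3...
Authorship (.=original, N=cursor N): . . . . 1 . 2 . . 3 . . .
Index 10: author = original

Answer: original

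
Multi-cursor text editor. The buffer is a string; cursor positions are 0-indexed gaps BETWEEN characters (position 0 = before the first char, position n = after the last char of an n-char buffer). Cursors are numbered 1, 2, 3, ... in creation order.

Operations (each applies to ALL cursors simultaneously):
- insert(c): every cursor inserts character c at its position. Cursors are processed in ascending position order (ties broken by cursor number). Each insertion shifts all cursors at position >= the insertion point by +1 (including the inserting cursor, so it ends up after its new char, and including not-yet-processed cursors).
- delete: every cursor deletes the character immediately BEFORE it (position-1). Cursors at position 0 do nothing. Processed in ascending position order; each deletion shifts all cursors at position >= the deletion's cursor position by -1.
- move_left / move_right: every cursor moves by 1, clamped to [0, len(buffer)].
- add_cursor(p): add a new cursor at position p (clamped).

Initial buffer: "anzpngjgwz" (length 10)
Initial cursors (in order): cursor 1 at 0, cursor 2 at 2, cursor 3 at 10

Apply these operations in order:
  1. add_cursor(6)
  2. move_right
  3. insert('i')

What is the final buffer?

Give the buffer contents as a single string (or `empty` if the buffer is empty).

Answer: ainzipngjigwzi

Derivation:
After op 1 (add_cursor(6)): buffer="anzpngjgwz" (len 10), cursors c1@0 c2@2 c4@6 c3@10, authorship ..........
After op 2 (move_right): buffer="anzpngjgwz" (len 10), cursors c1@1 c2@3 c4@7 c3@10, authorship ..........
After op 3 (insert('i')): buffer="ainzipngjigwzi" (len 14), cursors c1@2 c2@5 c4@10 c3@14, authorship .1..2....4...3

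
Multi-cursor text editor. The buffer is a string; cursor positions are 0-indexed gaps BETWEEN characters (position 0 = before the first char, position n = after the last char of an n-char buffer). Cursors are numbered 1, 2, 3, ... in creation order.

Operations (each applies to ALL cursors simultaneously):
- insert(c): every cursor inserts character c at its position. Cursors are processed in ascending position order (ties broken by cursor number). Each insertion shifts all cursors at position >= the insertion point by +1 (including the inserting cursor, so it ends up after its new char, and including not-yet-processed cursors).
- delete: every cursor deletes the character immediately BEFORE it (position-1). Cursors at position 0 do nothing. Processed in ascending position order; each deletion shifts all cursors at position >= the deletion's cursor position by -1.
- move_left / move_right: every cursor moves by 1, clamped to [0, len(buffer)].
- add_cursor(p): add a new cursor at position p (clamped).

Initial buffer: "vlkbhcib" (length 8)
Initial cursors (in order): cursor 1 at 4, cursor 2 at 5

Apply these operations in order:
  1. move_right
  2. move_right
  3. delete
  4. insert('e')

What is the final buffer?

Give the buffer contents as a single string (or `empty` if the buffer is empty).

After op 1 (move_right): buffer="vlkbhcib" (len 8), cursors c1@5 c2@6, authorship ........
After op 2 (move_right): buffer="vlkbhcib" (len 8), cursors c1@6 c2@7, authorship ........
After op 3 (delete): buffer="vlkbhb" (len 6), cursors c1@5 c2@5, authorship ......
After op 4 (insert('e')): buffer="vlkbheeb" (len 8), cursors c1@7 c2@7, authorship .....12.

Answer: vlkbheeb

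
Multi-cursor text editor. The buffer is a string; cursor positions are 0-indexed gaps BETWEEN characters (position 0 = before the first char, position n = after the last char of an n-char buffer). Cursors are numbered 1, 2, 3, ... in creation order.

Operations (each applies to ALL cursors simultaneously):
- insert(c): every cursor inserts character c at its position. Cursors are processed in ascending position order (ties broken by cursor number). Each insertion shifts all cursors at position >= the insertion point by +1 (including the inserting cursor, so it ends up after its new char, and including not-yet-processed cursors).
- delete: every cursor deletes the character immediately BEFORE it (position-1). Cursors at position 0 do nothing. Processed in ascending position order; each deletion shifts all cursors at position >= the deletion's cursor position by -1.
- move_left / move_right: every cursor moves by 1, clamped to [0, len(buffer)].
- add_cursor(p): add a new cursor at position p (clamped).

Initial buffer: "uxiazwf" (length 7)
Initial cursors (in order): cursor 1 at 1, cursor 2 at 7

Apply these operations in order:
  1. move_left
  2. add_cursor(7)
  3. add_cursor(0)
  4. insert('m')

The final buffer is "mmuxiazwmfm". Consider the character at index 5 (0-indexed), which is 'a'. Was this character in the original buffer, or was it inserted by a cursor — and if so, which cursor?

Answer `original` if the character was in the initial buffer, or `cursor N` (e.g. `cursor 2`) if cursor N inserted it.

After op 1 (move_left): buffer="uxiazwf" (len 7), cursors c1@0 c2@6, authorship .......
After op 2 (add_cursor(7)): buffer="uxiazwf" (len 7), cursors c1@0 c2@6 c3@7, authorship .......
After op 3 (add_cursor(0)): buffer="uxiazwf" (len 7), cursors c1@0 c4@0 c2@6 c3@7, authorship .......
After op 4 (insert('m')): buffer="mmuxiazwmfm" (len 11), cursors c1@2 c4@2 c2@9 c3@11, authorship 14......2.3
Authorship (.=original, N=cursor N): 1 4 . . . . . . 2 . 3
Index 5: author = original

Answer: original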